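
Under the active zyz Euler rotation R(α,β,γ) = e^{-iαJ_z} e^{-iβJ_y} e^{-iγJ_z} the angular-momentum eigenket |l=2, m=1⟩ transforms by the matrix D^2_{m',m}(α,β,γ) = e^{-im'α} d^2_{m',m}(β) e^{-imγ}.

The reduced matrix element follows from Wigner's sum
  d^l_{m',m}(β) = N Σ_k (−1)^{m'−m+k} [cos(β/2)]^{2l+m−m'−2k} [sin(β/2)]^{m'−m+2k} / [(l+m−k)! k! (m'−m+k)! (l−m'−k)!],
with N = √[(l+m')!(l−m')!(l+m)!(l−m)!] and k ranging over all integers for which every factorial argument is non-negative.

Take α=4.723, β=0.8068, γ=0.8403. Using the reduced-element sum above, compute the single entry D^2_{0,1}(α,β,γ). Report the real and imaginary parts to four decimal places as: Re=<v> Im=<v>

D^2_{0,1}(4.723,0.8068,0.8403) = e^{-i·0·4.723}·d^2_{0,1}(0.8068)·e^{-i·1·0.8403}. Compute d first:
Half-angle: c=0.919732, s=0.392548. N=√(2·2·6·1)=4.898979
k∈{1,2} keeps every argument non-negative
  k=1: (−1)^0·4.8990/(2)·0.9197^3·0.3925^1 = +0.748086
  k=2: (−1)^1·4.8990/(2)·0.9197^1·0.3925^3 = -0.136274
d^2_{0,1}(0.8068) = +0.748086 -0.136274 = +0.611812
D = (+1.000000+0.000000i)·(+0.611812)·(+0.667239-0.744843i) = +0.408225-0.455704i

Re=0.4082 Im=-0.4557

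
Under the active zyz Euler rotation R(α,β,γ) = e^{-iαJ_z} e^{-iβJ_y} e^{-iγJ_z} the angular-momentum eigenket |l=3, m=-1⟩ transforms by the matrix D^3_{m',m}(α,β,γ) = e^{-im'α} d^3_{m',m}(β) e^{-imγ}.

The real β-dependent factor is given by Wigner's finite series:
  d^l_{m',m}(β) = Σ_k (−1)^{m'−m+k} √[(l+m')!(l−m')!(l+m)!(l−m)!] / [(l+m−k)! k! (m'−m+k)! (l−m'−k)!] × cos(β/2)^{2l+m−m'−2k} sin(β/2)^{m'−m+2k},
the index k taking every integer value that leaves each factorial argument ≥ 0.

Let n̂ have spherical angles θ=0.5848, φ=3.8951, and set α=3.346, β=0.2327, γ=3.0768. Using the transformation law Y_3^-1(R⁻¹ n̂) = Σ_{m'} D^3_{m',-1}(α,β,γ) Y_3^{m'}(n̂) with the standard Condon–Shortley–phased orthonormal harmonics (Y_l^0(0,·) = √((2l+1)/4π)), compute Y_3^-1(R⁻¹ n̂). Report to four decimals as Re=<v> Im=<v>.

Need the full column D^3_{m',-1} for m'=−3..3 at α=3.346, β=0.2327, γ=3.0768.
cos(β/2)=0.993239, sin(β/2)=0.116088
d^3_{-3,-1}: single k=2 term ⇒ +0.050796;  D = +0.043347+0.026483i
d^3_{-2,-1}: k∈[1..2] ⇒ +0.354858 -0.009695 = +0.345163;  D = -0.324939-0.116415i
d^3_{-1,-1}: k∈[0..2] ⇒ +0.960113 -0.104925 +0.001075 = +0.856264;  D = +0.847932+0.119159i
d^3_{0,-1}: k∈[0..2] ⇒ -0.388728 +0.015931 -0.000073 = -0.372870;  D = +0.372087-0.024142i
d^3_{1,-1}: k∈[0..2] ⇒ +0.078693 -0.001433 +0.000002 = +0.077263;  D = +0.074480-0.020549i
d^3_{2,-1}: k∈[0..1] ⇒ -0.009695 +0.000066 = -0.009629;  D = +0.008569-0.004392i
d^3_{3,-1}: single k=0 term ⇒ +0.000694;  D = +0.000540-0.000435i
Y_3^{m'}(θ=0.5848,φ=3.8951) and Σ D·Y over m':
  (+0.0433+0.0265i)·(+0.0447+0.0541i)  (-0.3249-0.1164i)·(+0.0166-0.2592i)  (+0.8479+0.1192i)·(-0.3222+0.3023i)  (+0.3721-0.0241i)·(+0.1482+0.0000i)  (+0.0745-0.0205i)·(+0.3222+0.3023i)  (+0.0086-0.0044i)·(+0.0166+0.2592i)  (+0.0005-0.0004i)·(-0.0447+0.0541i)
Y_3^-1(R⁻¹ n̂) = -0.257628+0.318237i

Re=-0.2576 Im=0.3182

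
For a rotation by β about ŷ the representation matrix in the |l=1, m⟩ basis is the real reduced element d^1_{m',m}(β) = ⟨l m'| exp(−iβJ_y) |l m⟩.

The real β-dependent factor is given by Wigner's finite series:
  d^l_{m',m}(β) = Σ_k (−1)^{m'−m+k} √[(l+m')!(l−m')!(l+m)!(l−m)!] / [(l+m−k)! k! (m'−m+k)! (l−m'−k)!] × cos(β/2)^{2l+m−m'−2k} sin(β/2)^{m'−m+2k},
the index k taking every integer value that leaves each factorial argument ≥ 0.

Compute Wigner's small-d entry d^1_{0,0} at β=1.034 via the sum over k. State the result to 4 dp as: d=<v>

d=0.5114

d^1_{0,0}(β=1.034) via Wigner's sum:
c=cos(1.034/2)=0.869306, s=sin(1.034/2)=0.494274; N=√[1·1·1·1]=1.000000
The bounds max(0,m−m')=0 and min(l+m,l−m')=1 give 2 terms
  k=0: (−1)^0·1.0000/(1)·0.8693^2·0.4943^0 = +0.755693
  k=1: (−1)^1·1.0000/(1)·0.8693^0·0.4943^2 = -0.244307
d^1_{0,0}(1.034) = +0.755693 -0.244307 = +0.511386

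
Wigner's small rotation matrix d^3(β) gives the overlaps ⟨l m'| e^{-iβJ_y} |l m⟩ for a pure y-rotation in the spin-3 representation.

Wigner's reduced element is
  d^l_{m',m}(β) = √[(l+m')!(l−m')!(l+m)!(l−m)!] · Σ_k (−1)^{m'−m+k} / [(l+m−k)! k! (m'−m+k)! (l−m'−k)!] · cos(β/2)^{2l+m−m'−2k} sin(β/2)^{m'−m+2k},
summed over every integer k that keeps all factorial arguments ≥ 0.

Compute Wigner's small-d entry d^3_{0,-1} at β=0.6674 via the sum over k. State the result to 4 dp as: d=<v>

d^3_{0,-1}(β=0.6674) via Wigner's sum:
Half-angle: c=0.944837, s=0.327541. N=√(6·6·2·24)=41.569219
The bounds max(0,m−m')=0 and min(l+m,l−m')=2 give 3 terms
  k=0: (−1)^1·41.5692/(12)·0.9448^5·0.3275^1 = -0.854360
  k=1: (−1)^2·41.5692/(4)·0.9448^3·0.3275^3 = +0.308021
  k=2: (−1)^3·41.5692/(12)·0.9448^1·0.3275^5 = -0.012339
d^3_{0,-1}(0.6674) = -0.854360 +0.308021 -0.012339 = -0.558678

d=-0.5587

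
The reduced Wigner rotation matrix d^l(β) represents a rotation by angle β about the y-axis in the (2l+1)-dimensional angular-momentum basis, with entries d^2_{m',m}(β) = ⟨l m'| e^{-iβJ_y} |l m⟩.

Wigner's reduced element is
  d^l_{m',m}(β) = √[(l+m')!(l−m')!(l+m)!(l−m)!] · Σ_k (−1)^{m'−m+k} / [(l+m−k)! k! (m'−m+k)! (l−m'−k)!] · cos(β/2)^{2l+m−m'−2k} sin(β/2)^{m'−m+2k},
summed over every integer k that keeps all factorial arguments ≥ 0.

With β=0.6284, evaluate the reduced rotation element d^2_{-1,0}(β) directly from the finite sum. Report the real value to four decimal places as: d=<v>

d^2_{-1,0}(β=0.6284) via Wigner's sum:
c=cos(0.6284/2)=0.951044, s=sin(0.6284/2)=0.309056; N=√[1·6·2·2]=4.898979
The bounds max(0,m−m')=1 and min(l+m,l−m')=2 give 2 terms
  k=1: (−1)^0·4.8990/(2)·0.9510^3·0.3091^1 = +0.651200
  k=2: (−1)^1·4.8990/(2)·0.9510^1·0.3091^3 = -0.068768
d^2_{-1,0}(0.6284) = +0.651200 -0.068768 = +0.582432

d=0.5824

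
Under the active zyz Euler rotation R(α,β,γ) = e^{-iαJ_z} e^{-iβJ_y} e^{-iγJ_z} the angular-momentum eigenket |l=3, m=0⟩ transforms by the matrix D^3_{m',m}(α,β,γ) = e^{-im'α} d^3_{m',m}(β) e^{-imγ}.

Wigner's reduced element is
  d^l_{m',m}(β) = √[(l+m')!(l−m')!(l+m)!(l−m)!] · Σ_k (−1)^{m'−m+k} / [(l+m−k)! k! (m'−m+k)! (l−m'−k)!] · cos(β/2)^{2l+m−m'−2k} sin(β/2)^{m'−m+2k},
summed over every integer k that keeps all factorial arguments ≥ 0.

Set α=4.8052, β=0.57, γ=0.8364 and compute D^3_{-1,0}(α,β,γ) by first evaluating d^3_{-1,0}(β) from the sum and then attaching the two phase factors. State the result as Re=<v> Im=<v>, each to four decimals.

Re=0.0551 Im=-0.5919

D^3_{-1,0}(4.8052,0.57,0.8364) = e^{-i·-1·4.8052}·d^3_{-1,0}(0.57)·e^{-i·0·0.8364}. Compute d first:
Half-angle: c=0.959662, s=0.281157. N=√(2·24·6·6)=41.569219
Admissible k: 1..3 (factorial args all ≥0)
  k=1: (−1)^0·41.5692/(12)·0.9597^5·0.2812^1 = +0.792740
  k=2: (−1)^1·41.5692/(4)·0.9597^3·0.2812^3 = -0.204134
  k=3: (−1)^2·41.5692/(12)·0.9597^1·0.2812^5 = +0.005841
d^3_{-1,0}(0.57) = +0.792740 -0.204134 +0.005841 = +0.594447
Phases: e^{-i·(-1)·4.8052}=+0.092678-0.995696i, e^{-i·(0)·0.8364}=+1.000000+0.000000i ⇒ D=+0.055092-0.591889i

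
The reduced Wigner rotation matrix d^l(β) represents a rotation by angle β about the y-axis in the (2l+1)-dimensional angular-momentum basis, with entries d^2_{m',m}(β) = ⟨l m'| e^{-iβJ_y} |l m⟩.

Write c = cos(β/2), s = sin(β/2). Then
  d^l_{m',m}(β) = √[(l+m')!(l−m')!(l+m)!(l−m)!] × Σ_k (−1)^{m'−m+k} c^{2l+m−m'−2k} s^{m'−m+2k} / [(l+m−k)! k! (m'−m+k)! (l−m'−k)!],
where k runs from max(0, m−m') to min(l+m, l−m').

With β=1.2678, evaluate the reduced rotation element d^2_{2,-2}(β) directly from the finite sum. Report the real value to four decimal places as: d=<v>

d=0.1231

d^2_{2,-2}(β=1.2678) via Wigner's sum:
With c≡cos(β/2)=0.805724 and s≡sin(β/2)=0.592292, N=[24·1·1·24]^{1/2}=24.000000
k: max(0,(-2)−(2))=0 … min(2+(-2),2−(2))=0
  k=0: (−1)^4·24.0000/(24)·0.8057^0·0.5923^4 = +0.123067
d^2_{2,-2}(1.2678) = +0.123067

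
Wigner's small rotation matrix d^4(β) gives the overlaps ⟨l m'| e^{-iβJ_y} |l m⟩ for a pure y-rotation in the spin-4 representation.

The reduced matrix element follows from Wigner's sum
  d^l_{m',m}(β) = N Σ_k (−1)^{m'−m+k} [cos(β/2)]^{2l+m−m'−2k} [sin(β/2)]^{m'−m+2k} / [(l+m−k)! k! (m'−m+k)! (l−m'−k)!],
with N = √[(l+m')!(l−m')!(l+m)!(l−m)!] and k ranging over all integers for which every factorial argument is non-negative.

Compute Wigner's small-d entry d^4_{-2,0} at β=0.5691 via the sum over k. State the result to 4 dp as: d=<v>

d^4_{-2,0}(β=0.5691) via Wigner's sum:
Half-angle: c=0.959788, s=0.280726. N=√(2·720·24·24)=910.735966
The bounds max(0,m−m')=2 and min(l+m,l−m')=4 give 3 terms
  k=2: (−1)^0·910.7360/(96)·0.9598^6·0.2807^2 = +0.584436
  k=3: (−1)^1·910.7360/(36)·0.9598^4·0.2807^4 = -0.133327
  k=4: (−1)^2·910.7360/(96)·0.9598^2·0.2807^6 = +0.004277
d^4_{-2,0}(0.5691) = +0.584436 -0.133327 +0.004277 = +0.455386

d=0.4554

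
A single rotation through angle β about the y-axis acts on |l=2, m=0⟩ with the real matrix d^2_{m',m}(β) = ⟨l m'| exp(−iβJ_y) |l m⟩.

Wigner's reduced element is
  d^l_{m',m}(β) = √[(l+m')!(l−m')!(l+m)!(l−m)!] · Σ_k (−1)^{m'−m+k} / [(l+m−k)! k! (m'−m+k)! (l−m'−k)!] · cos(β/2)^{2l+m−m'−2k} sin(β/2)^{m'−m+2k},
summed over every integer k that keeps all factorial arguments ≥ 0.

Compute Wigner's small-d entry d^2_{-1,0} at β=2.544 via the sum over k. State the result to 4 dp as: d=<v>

d^2_{-1,0}(β=2.544) via Wigner's sum:
Half-angle: c=0.294370, s=0.955692. N=√(1·6·2·2)=4.898979
k∈{1,2} keeps every argument non-negative
  k=1: (−1)^0·4.8990/(2)·0.2944^3·0.9557^1 = +0.059714
  k=2: (−1)^1·4.8990/(2)·0.2944^1·0.9557^3 = -0.629394
d^2_{-1,0}(2.544) = +0.059714 -0.629394 = -0.569680

d=-0.5697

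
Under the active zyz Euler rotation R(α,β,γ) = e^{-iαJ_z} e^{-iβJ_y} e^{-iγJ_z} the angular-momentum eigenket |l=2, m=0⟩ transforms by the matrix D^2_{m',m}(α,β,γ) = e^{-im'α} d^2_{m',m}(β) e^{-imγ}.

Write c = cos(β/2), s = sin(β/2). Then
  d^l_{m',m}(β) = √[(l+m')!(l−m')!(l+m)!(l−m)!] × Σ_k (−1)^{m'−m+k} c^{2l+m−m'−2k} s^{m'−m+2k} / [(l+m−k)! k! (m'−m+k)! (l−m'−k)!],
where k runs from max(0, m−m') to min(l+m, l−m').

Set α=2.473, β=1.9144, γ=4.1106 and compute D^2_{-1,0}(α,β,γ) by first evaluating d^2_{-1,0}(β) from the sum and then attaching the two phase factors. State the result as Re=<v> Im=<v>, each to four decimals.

Re=0.3048 Im=-0.2408

D^2_{-1,0}(2.473,1.9144,4.1106) = e^{-i·-1·2.473}·d^2_{-1,0}(1.9144)·e^{-i·0·4.1106}. Compute d first:
c=cos(1.9144/2)=0.575811, s=sin(1.9144/2)=0.817583; N=√[1·6·2·2]=4.898979
k: max(0,(0)−(-1))=1 … min(2+(0),2−(-1))=2
  k=1: (−1)^0·4.8990/(2)·0.5758^3·0.8176^1 = +0.382339
  k=2: (−1)^1·4.8990/(2)·0.5758^1·0.8176^3 = -0.770816
d^2_{-1,0}(1.9144) = +0.382339 -0.770816 = -0.388477
Phases: e^{-i·(-1)·2.473}=-0.784695+0.619882i, e^{-i·(0)·4.1106}=+1.000000+0.000000i ⇒ D=+0.304836-0.240810i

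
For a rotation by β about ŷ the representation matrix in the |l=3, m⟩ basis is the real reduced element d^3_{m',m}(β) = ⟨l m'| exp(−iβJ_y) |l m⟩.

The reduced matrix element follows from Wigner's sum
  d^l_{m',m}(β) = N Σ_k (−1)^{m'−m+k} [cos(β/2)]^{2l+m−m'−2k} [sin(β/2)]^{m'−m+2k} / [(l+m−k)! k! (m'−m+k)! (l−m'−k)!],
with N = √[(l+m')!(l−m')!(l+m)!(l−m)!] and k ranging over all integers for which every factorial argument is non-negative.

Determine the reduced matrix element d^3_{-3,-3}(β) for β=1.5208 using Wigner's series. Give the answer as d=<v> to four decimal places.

d=0.1447

d^3_{-3,-3}(β=1.5208) via Wigner's sum:
c=cos(1.5208/2)=0.724560, s=sin(1.5208/2)=0.689211; N=√[1·720·1·720]=720.000000
k∈{0} keeps every argument non-negative
  k=0: (−1)^0·720.0000/(720)·0.7246^6·0.6892^0 = +0.144693
d^3_{-3,-3}(1.5208) = +0.144693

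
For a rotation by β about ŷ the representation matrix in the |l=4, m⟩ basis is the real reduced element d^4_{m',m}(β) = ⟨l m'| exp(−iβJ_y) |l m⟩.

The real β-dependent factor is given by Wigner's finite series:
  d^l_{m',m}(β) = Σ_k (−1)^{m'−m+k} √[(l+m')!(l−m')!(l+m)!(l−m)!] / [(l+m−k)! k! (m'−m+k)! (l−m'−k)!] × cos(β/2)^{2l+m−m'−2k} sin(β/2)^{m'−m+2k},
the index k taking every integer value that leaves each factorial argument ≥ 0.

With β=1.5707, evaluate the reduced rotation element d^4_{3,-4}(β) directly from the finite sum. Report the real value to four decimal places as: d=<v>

d^4_{3,-4}(β=1.5707) via Wigner's sum:
With c≡cos(β/2)=0.707141 and s≡sin(β/2)=0.707073, N=[5040·1·1·40320]^{1/2}=14255.272709
The bounds max(0,m−m')=0 and min(l+m,l−m')=0 give 1 term
  k=0: (−1)^7·14255.2727/(5040)·0.7071^1·0.7071^7 = -0.176726
d^4_{3,-4}(1.5707) = -0.176726

d=-0.1767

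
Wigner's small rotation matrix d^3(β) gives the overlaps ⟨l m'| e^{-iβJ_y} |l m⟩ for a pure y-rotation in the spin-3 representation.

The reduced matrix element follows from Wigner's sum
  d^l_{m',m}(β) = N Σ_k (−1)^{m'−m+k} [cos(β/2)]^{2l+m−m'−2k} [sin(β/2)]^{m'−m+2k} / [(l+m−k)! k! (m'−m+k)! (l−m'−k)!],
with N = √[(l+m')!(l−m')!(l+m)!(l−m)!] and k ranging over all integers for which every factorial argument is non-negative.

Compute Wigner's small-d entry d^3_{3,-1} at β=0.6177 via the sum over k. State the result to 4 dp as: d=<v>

d=0.0300

d^3_{3,-1}(β=0.6177) via Wigner's sum:
c=cos(0.6177/2)=0.952684, s=sin(0.6177/2)=0.303963; N=√[720·1·2·24]=185.903201
k∈{0} keeps every argument non-negative
  k=0: (−1)^4·185.9032/(48)·0.9527^2·0.3040^4 = +0.030007
d^3_{3,-1}(0.6177) = +0.030007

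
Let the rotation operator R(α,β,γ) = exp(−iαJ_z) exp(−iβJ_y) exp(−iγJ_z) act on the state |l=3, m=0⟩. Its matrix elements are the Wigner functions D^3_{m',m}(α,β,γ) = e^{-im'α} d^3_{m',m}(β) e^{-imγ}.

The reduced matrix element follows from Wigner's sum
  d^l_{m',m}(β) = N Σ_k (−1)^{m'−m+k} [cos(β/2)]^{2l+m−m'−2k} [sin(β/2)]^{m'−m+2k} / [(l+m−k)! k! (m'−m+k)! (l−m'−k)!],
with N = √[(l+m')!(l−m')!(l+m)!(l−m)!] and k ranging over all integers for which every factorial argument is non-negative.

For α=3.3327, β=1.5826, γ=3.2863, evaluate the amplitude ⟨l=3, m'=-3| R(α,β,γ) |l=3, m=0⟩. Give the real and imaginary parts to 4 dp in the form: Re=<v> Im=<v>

Re=-0.4695 Im=-0.3032

D^3_{-3,0}(3.3327,1.5826,3.2863) = e^{-i·-3·3.3327}·d^3_{-3,0}(1.5826)·e^{-i·0·3.2863}. Compute d first:
Half-angle: c=0.702921, s=0.711268. N=√(1·720·6·6)=160.996894
Admissible k: 3..3 (factorial args all ≥0)
  k=3: (−1)^0·160.9969/(36)·0.7029^3·0.7113^3 = +0.558900
d^3_{-3,0}(1.5826) = +0.558900
Attach z-rotation phases: D = e^{-i(-3)(3.3327)}·(+0.558900)·e^{-i(0)(3.2863)} = -0.469534-0.303162i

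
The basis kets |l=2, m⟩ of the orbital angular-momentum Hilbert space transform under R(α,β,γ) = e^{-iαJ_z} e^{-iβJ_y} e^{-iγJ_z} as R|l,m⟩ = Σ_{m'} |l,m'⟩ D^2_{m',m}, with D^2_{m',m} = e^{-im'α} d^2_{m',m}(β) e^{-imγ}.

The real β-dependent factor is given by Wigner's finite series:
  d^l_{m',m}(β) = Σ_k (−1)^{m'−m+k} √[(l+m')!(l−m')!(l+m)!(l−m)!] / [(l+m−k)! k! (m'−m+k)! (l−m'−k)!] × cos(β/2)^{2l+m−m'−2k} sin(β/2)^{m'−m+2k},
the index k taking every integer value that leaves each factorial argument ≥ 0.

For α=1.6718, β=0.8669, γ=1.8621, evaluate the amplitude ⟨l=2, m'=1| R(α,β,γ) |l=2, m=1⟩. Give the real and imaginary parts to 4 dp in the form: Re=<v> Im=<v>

Split into d^2_{1,1}(β=0.8669) × two z-phases.
With c≡cos(β/2)=0.907522 and s≡sin(β/2)=0.420004, N=[6·1·6·1]^{1/2}=6.000000
Admissible k: 0..1 (factorial args all ≥0)
  k=0: (−1)^0·6.0000/(6)·0.9075^4·0.4200^0 = +0.678311
  k=1: (−1)^1·6.0000/(2)·0.9075^2·0.4200^2 = -0.435856
d^2_{1,1}(0.8669) = +0.678311 -0.435856 = +0.242455
Attach z-rotation phases: D = e^{-i(1)(1.6718)}·(+0.242455)·e^{-i(1)(1.8621)} = -0.224036+0.092696i

Re=-0.2240 Im=0.0927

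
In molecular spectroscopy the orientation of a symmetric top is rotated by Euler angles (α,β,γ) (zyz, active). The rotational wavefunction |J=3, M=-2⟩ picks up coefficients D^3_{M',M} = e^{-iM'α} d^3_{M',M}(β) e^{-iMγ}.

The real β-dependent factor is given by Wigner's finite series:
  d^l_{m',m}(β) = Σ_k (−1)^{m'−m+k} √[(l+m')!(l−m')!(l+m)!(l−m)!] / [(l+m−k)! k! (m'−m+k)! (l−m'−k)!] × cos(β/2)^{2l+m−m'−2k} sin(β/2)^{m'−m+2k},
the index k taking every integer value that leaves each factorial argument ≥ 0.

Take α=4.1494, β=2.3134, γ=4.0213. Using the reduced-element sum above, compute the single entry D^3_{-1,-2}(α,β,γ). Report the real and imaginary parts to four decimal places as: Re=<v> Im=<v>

Re=0.2658 Im=-0.1044

D^3_{-1,-2}(4.1494,2.3134,4.0213) = e^{-i·-1·4.1494}·d^3_{-1,-2}(2.3134)·e^{-i·-2·4.0213}. Compute d first:
Half-angle: c=0.402363, s=0.915480. N=√(2·24·1·120)=75.894664
Admissible k: 0..1 (factorial args all ≥0)
  k=0: (−1)^1·75.8947/(24)·0.4024^5·0.9155^1 = -0.030531
  k=1: (−1)^2·75.8947/(12)·0.4024^3·0.9155^3 = +0.316104
d^3_{-1,-2}(2.3134) = -0.030531 +0.316104 = +0.285574
Phases: e^{-i·(-1)·4.1494}=-0.533716-0.845664i, e^{-i·(-2)·4.0213}=-0.187502+0.982264i ⇒ D=+0.265794-0.104430i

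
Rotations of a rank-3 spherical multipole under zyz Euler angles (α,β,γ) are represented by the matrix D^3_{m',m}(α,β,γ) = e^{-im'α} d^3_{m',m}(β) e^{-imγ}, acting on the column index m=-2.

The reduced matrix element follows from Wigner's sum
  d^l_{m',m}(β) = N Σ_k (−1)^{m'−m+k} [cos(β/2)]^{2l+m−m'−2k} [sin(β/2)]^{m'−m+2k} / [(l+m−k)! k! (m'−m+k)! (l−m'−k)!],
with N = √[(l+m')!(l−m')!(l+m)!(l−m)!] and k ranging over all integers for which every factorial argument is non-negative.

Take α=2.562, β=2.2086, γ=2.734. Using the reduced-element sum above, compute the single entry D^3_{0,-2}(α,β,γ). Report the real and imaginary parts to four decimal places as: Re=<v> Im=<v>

First d^3_{0,-2}(β=2.2086), then the phase factors e^{-i(0)α} and e^{-i(-2)γ}:
Half-angle: c=0.449760, s=0.893150. N=√(6·6·1·120)=65.726707
The bounds max(0,m−m')=0 and min(l+m,l−m')=1 give 2 terms
  k=0: (−1)^2·65.7267/(12)·0.4498^4·0.8931^2 = +0.178785
  k=1: (−1)^3·65.7267/(12)·0.4498^2·0.8931^4 = -0.705048
d^3_{0,-2}(2.2086) = +0.178785 -0.705048 = -0.526263
Attach z-rotation phases: D = e^{-i(0)(2.562)}·(-0.526263)·e^{-i(-2)(2.734)} = -0.360876+0.383042i

Re=-0.3609 Im=0.3830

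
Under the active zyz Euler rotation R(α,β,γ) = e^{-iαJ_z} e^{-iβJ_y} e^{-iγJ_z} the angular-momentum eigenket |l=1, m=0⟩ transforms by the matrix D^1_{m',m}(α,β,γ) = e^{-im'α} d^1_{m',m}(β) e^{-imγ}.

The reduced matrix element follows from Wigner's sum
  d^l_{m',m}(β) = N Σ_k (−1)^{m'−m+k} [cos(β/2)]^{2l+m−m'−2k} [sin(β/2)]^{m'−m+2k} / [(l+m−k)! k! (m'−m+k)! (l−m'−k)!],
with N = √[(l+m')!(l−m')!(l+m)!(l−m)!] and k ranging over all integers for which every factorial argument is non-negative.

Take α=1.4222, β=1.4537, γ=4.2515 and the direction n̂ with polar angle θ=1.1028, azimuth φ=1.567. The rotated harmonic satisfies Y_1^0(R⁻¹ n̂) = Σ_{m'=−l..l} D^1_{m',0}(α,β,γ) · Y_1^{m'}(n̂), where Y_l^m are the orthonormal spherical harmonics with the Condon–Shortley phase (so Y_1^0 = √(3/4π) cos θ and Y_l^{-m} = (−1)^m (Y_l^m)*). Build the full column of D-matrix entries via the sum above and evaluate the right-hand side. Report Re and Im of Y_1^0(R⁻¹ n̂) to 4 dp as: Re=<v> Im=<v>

Need the full column D^1_{m',0} for m'=−1..1 at α=1.4222, β=1.4537, γ=4.2515.
cos(β/2)=0.747271, sin(β/2)=0.664519
d^1_{-1,0}: single k=1 term ⇒ +0.702265;  D = +0.103970+0.694526i
d^1_{0,0}: k∈[0..1] ⇒ +0.558414 -0.441586 = +0.116829;  D = +0.116829+0.000000i
d^1_{1,0}: single k=0 term ⇒ -0.702265;  D = -0.103970+0.694526i
Y_1^{m'}(θ=1.1028,φ=1.567) and Σ D·Y over m':
  (+0.1040+0.6945i)·(+0.0012-0.3083i)  (+0.1168+0.0000i)·(+0.2204+0.0000i)  (-0.1040+0.6945i)·(-0.0012-0.3083i)
Y_1^0(R⁻¹ n̂) = +0.454297+0.000000i

Re=0.4543 Im=0.0000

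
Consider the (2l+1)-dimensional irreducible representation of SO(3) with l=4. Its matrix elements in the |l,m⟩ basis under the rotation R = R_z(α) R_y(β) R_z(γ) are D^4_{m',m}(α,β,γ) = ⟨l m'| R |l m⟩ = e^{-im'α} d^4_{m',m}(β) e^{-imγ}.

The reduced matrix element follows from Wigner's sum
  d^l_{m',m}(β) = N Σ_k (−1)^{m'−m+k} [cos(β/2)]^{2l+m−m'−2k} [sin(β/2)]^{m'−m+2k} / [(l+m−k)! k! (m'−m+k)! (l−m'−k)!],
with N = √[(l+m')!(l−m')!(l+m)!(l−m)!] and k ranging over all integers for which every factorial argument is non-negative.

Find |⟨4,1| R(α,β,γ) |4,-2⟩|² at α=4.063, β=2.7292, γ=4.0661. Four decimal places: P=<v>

P=0.3468

Split into d^4_{1,-2}(β=2.7292) × two z-phases.
Half-angle: c=0.204738, s=0.978817. N=√(120·6·2·720)=1018.233765
Admissible k: 0..2 (factorial args all ≥0)
  k=0: (−1)^3·1018.2338/(72)·0.2047^5·0.9788^3 = -0.004771
  k=1: (−1)^4·1018.2338/(48)·0.2047^3·0.9788^5 = +0.163573
  k=2: (−1)^5·1018.2338/(240)·0.2047^1·0.9788^7 = -0.747730
d^4_{1,-2}(2.7292) = -0.004771 +0.163573 -0.747730 = -0.588929
|D^4_{1,-2}|² = |d^4_{1,-2}(β)|² = (-0.588929)² = 0.346837 (the z-rotation phases have unit modulus)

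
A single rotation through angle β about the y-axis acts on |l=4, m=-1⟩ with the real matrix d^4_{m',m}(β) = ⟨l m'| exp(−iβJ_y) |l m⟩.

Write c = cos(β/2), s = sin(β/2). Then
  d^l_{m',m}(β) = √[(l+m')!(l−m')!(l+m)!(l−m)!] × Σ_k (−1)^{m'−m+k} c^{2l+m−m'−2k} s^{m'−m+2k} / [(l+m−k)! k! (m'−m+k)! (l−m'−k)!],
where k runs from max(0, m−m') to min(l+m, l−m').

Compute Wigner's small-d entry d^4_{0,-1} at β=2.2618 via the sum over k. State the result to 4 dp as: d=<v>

d^4_{0,-1}(β=2.2618) via Wigner's sum:
Half-angle: c=0.425846, s=0.904796. N=√(24·24·6·120)=643.987578
k∈{0,1,2,3} keeps every argument non-negative
  k=0: (−1)^1·643.9876/(144)·0.4258^7·0.9048^1 = -0.010276
  k=1: (−1)^2·643.9876/(24)·0.4258^5·0.9048^3 = +0.278342
  k=2: (−1)^3·643.9876/(24)·0.4258^3·0.9048^5 = -1.256539
  k=3: (−1)^4·643.9876/(144)·0.4258^1·0.9048^7 = +0.945412
d^4_{0,-1}(2.2618) = -0.010276 +0.278342 -1.256539 +0.945412 = -0.043060

d=-0.0431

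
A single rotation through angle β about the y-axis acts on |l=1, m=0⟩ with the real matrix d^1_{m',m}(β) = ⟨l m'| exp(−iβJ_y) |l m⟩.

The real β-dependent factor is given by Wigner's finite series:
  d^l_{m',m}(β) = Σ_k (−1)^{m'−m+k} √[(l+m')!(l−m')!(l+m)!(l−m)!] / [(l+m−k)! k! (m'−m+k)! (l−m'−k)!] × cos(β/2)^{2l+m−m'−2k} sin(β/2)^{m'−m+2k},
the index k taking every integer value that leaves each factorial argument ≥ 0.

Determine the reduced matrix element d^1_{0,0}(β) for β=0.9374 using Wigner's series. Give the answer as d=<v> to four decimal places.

d^1_{0,0}(β=0.9374) via Wigner's sum:
c=cos(0.9374/2)=0.892156, s=sin(0.9374/2)=0.451727; N=√[1·1·1·1]=1.000000
Admissible k: 0..1 (factorial args all ≥0)
  k=0: (−1)^0·1.0000/(1)·0.8922^2·0.4517^0 = +0.795943
  k=1: (−1)^1·1.0000/(1)·0.8922^0·0.4517^2 = -0.204057
d^1_{0,0}(0.9374) = +0.795943 -0.204057 = +0.591886

d=0.5919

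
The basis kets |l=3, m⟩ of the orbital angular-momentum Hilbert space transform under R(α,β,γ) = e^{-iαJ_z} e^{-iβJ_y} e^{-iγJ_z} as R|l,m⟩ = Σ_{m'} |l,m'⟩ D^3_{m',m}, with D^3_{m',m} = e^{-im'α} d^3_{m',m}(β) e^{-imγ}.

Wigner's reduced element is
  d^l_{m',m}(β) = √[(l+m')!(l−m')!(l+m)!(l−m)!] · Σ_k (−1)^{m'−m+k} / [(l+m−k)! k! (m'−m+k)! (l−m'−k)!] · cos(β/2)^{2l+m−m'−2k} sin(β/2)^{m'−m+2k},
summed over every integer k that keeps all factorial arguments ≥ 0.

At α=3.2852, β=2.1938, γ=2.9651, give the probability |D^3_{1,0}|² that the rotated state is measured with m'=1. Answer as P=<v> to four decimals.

Split into d^3_{1,0}(β=2.1938) × two z-phases.
c=cos(2.1938/2)=0.456357, s=sin(2.1938/2)=0.889797; N=√[24·2·6·6]=41.569219
k: max(0,(0)−(1))=0 … min(3+(0),3−(1))=2
  k=0: (−1)^1·41.5692/(12)·0.4564^5·0.8898^1 = -0.061010
  k=1: (−1)^2·41.5692/(4)·0.4564^3·0.8898^3 = +0.695821
  k=2: (−1)^3·41.5692/(12)·0.4564^1·0.8898^5 = -0.881758
d^3_{1,0}(2.1938) = -0.061010 +0.695821 -0.881758 = -0.246947
|D^3_{1,0}|² = |d^3_{1,0}(β)|² = (-0.246947)² = 0.060983 (the z-rotation phases have unit modulus)

P=0.0610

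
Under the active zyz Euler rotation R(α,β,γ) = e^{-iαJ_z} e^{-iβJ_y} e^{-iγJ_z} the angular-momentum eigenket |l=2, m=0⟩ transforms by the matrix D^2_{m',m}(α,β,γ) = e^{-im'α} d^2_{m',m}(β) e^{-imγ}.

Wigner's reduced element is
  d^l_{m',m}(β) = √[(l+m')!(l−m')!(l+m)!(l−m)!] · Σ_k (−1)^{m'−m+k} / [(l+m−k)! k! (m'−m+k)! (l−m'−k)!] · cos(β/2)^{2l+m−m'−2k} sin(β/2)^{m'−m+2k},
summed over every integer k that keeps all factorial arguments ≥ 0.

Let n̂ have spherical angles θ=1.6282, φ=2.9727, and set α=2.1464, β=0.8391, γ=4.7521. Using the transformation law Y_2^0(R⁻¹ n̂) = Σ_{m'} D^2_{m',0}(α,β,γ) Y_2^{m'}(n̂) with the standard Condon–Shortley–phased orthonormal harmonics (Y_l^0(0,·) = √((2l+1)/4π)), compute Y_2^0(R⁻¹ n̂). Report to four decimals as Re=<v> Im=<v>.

Re=-0.1108 Im=0.0000

Need the full column D^2_{m',0} for m'=−2..2 at α=2.1464, β=0.8391, γ=4.7521.
cos(β/2)=0.913272, sin(β/2)=0.407350
d^2_{-2,0}: single k=2 term ⇒ +0.339009;  D = -0.138107-0.309602i
d^2_{-1,0}: k∈[1..2] ⇒ +0.760053 -0.151209 = +0.608844;  D = -0.331419+0.510737i
d^2_{0,0}: k∈[0..2] ⇒ +0.695667 -0.553599 +0.027534 = +0.169602;  D = +0.169602+0.000000i
d^2_{1,0}: k∈[0..1] ⇒ -0.760053 +0.151209 = -0.608844;  D = +0.331419+0.510737i
d^2_{2,0}: single k=0 term ⇒ +0.339009;  D = -0.138107+0.309602i
Y_2^{m'}(θ=1.6282,φ=2.9727) and Σ D·Y over m':
  (-0.1381-0.3096i)·(+0.3632+0.1276i)  (-0.3314+0.5107i)·(+0.0436+0.0074i)  (+0.1696+0.0000i)·(-0.3123+0.0000i)  (+0.3314+0.5107i)·(-0.0436+0.0074i)  (-0.1381+0.3096i)·(+0.3632-0.1276i)
Y_2^0(R⁻¹ n̂) = -0.110804+0.000000i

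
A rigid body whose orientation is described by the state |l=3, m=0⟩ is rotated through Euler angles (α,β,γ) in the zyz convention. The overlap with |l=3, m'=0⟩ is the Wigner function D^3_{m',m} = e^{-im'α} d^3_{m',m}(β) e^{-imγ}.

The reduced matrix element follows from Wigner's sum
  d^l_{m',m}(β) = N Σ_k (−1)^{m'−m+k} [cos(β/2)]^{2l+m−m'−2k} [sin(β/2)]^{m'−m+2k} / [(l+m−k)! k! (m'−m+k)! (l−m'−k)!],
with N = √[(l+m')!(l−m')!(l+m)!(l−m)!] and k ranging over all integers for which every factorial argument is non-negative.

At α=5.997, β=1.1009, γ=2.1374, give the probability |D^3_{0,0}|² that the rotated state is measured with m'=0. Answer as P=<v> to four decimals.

P=0.1999

Split into d^3_{0,0}(β=1.1009) × two z-phases.
c=cos(1.1009/2)=0.852289, s=sin(1.1009/2)=0.523071; N=√[6·6·6·6]=36.000000
The bounds max(0,m−m')=0 and min(l+m,l−m')=3 give 4 terms
  k=0: (−1)^0·36.0000/(36)·0.8523^6·0.5231^0 = +0.383285
  k=1: (−1)^1·36.0000/(4)·0.8523^4·0.5231^2 = -1.299306
  k=2: (−1)^2·36.0000/(4)·0.8523^2·0.5231^4 = +0.489394
  k=3: (−1)^3·36.0000/(36)·0.8523^0·0.5231^6 = -0.020482
d^3_{0,0}(1.1009) = +0.383285 -1.299306 +0.489394 -0.020482 = -0.447109
|D^3_{0,0}|² = |d^3_{0,0}(β)|² = (-0.447109)² = 0.199906 (the z-rotation phases have unit modulus)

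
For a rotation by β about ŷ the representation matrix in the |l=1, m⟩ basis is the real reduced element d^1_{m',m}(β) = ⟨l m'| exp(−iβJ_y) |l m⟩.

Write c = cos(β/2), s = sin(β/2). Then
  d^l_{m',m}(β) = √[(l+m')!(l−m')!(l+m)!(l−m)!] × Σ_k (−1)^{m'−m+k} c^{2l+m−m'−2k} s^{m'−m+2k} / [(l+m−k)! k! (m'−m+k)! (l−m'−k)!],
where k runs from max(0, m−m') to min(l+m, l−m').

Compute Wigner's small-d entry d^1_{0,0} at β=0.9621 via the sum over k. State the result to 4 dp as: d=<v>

d^1_{0,0}(β=0.9621) via Wigner's sum:
Half-angle: c=0.886510, s=0.462710. N=√(1·1·1·1)=1.000000
k∈{0,1} keeps every argument non-negative
  k=0: (−1)^0·1.0000/(1)·0.8865^2·0.4627^0 = +0.785899
  k=1: (−1)^1·1.0000/(1)·0.8865^0·0.4627^2 = -0.214101
d^1_{0,0}(0.9621) = +0.785899 -0.214101 = +0.571798

d=0.5718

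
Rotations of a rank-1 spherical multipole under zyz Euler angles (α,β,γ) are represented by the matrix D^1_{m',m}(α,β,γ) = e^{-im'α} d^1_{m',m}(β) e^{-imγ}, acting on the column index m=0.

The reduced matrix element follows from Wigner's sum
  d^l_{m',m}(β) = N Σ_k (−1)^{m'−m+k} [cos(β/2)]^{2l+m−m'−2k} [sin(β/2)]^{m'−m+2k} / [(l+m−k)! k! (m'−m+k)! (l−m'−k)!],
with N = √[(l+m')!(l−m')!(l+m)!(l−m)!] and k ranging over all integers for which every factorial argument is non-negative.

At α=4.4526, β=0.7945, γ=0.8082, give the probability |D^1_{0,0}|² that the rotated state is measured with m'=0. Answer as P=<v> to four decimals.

First d^1_{0,0}(β=0.7945), then the phase factors e^{-i(0)α} and e^{-i(0)γ}:
With c≡cos(β/2)=0.922128 and s≡sin(β/2)=0.386884, N=[1·1·1·1]^{1/2}=1.000000
The bounds max(0,m−m')=0 and min(l+m,l−m')=1 give 2 terms
  k=0: (−1)^0·1.0000/(1)·0.9221^2·0.3869^0 = +0.850321
  k=1: (−1)^1·1.0000/(1)·0.9221^0·0.3869^2 = -0.149679
d^1_{0,0}(0.7945) = +0.850321 -0.149679 = +0.700642
|D^1_{0,0}|² = |d^1_{0,0}(β)|² = (+0.700642)² = 0.490899 (the z-rotation phases have unit modulus)

P=0.4909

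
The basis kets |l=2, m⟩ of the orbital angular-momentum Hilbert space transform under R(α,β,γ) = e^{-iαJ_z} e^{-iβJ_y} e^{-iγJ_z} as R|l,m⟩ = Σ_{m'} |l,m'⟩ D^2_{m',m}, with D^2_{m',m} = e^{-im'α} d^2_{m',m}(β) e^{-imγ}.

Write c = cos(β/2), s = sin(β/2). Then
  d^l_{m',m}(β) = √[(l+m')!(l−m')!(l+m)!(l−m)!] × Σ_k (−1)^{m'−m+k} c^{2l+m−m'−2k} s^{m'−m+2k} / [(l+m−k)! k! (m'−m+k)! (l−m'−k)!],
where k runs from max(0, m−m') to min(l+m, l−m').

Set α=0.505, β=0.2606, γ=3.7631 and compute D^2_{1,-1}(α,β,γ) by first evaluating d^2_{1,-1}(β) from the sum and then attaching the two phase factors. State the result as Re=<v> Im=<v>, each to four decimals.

Split into d^2_{1,-1}(β=0.2606) × two z-phases.
With c≡cos(β/2)=0.991523 and s≡sin(β/2)=0.129932, N=[6·1·1·6]^{1/2}=6.000000
Admissible k: 0..1 (factorial args all ≥0)
  k=0: (−1)^2·6.0000/(2)·0.9915^2·0.1299^2 = +0.049792
  k=1: (−1)^3·6.0000/(6)·0.9915^0·0.1299^4 = -0.000285
d^2_{1,-1}(0.2606) = +0.049792 -0.000285 = +0.049507
Phases: e^{-i·(1)·0.505}=+0.875174-0.483807i, e^{-i·(-1)·3.7631}=-0.813002-0.582261i ⇒ D=-0.049171-0.005755i

Re=-0.0492 Im=-0.0058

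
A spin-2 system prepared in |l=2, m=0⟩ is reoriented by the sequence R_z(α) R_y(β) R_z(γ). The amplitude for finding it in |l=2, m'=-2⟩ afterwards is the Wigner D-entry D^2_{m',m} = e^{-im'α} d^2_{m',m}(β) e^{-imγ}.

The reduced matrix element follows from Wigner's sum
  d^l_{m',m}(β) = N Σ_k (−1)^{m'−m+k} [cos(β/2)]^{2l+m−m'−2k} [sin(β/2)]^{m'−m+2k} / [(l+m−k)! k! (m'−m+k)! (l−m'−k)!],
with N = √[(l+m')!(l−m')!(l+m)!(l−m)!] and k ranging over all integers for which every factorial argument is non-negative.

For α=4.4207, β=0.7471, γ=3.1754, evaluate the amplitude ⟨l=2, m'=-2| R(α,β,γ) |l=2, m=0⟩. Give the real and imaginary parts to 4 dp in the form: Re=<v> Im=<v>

First d^2_{-2,0}(β=0.7471), then the phase factors e^{-i(-2)α} and e^{-i(0)γ}:
c=cos(0.7471/2)=0.931038, s=sin(0.7471/2)=0.364923; N=√[1·24·2·2]=9.797959
Admissible k: 2..2 (factorial args all ≥0)
  k=2: (−1)^0·9.7980/(4)·0.9310^2·0.3649^2 = +0.282756
d^2_{-2,0}(0.7471) = +0.282756
D = (-0.834607+0.550846i)·(+0.282756)·(+1.000000+0.000000i) = -0.235990+0.155755i

Re=-0.2360 Im=0.1558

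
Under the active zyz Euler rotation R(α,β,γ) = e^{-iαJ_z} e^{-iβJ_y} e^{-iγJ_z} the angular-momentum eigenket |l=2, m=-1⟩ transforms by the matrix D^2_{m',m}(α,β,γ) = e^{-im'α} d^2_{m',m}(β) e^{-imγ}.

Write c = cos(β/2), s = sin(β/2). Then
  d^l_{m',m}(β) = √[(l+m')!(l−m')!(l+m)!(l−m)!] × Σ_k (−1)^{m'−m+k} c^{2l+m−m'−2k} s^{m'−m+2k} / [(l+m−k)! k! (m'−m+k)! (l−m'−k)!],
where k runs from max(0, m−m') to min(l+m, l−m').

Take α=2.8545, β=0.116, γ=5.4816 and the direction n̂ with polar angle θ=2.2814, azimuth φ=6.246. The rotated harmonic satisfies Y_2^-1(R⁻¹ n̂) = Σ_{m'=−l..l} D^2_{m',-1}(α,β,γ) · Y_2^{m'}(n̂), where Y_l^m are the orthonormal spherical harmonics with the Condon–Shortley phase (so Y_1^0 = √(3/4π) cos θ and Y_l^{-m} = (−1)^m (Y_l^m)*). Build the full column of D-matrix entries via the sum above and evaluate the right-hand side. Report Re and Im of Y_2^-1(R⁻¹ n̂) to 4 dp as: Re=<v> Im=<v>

Re=0.1813 Im=-0.3399

Need the full column D^2_{m',-1} for m'=−2..2 at α=2.8545, β=0.116, γ=5.4816.
cos(β/2)=0.998318, sin(β/2)=0.057967
d^2_{-2,-1}: single k=1 term ⇒ +0.115351;  D = +0.022354-0.113164i
d^2_{-1,-1}: k∈[0..1] ⇒ +0.993291 -0.010047 = +0.983244;  D = -0.455888+0.871169i
d^2_{0,-1}: k∈[0..1] ⇒ -0.141276 +0.000476 = -0.140799;  D = -0.097936+0.101159i
d^2_{1,-1}: k∈[0..1] ⇒ +0.010047 -0.000011 = +0.010036;  D = -0.008736+0.004938i
d^2_{2,-1}: single k=0 term ⇒ -0.000389;  D = -0.000379+0.000088i
Y_2^{m'}(θ=2.2814,φ=6.246) and Σ D·Y over m':
  (+0.0224-0.1132i)·(+0.2213+0.0165i)  (-0.4559+0.8712i)·(-0.3817-0.0142i)  (-0.0979+0.1012i)·(+0.0872+0.0000i)  (-0.0087+0.0049i)·(+0.3817-0.0142i)  (-0.0004+0.0001i)·(+0.2213-0.0165i)
Y_2^-1(R⁻¹ n̂) = +0.181309-0.339869i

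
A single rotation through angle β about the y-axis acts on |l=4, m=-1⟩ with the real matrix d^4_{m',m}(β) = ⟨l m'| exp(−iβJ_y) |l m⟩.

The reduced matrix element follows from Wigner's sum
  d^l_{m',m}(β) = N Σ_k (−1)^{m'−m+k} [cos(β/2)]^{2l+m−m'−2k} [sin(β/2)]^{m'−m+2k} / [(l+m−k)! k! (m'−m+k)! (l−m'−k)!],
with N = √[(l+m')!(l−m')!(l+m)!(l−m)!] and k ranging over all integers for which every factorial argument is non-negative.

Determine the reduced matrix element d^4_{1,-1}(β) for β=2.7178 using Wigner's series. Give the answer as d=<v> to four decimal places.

d=-0.3080

d^4_{1,-1}(β=2.7178) via Wigner's sum:
Half-angle: c=0.210314, s=0.977634. N=√(120·6·6·120)=720.000000
The bounds max(0,m−m')=0 and min(l+m,l−m')=3 give 4 terms
  k=0: (−1)^2·720.0000/(72)·0.2103^6·0.9776^2 = +0.000827
  k=1: (−1)^3·720.0000/(24)·0.2103^4·0.9776^4 = -0.053617
  k=2: (−1)^4·720.0000/(48)·0.2103^2·0.9776^6 = +0.579276
  k=3: (−1)^5·720.0000/(720)·0.2103^0·0.9776^8 = -0.834468
d^4_{1,-1}(2.7178) = +0.000827 -0.053617 +0.579276 -0.834468 = -0.307982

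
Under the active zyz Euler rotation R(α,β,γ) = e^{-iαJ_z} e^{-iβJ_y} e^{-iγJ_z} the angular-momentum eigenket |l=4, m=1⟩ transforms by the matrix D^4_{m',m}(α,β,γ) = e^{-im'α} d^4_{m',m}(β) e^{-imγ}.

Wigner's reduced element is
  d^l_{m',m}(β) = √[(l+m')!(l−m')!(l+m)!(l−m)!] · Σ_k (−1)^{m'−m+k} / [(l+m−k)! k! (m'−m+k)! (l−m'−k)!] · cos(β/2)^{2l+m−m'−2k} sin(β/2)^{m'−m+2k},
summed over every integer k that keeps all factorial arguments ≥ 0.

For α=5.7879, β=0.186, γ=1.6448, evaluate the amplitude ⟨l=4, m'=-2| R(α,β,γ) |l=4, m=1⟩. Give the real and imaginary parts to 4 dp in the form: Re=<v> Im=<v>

Re=-0.0096 Im=-0.0053

First d^4_{-2,1}(β=0.186), then the phase factors e^{-i(-2)α} and e^{-i(1)γ}:
c=cos(0.186/2)=0.995679, s=sin(0.186/2)=0.092866; N=√[2·720·120·6]=1018.233765
k: max(0,(1)−(-2))=3 … min(4+(1),4−(-2))=5
  k=3: (−1)^0·1018.2338/(72)·0.9957^5·0.0929^3 = +0.011084
  k=4: (−1)^1·1018.2338/(48)·0.9957^3·0.0929^5 = -0.000145
  k=5: (−1)^2·1018.2338/(240)·0.9957^1·0.0929^7 = +0.000000
d^4_{-2,1}(0.186) = +0.011084 -0.000145 +0.000000 = +0.010939
Attach z-rotation phases: D = e^{-i(-2)(5.7879)}·(+0.010939)·e^{-i(1)(1.6448)} = -0.009567-0.005304i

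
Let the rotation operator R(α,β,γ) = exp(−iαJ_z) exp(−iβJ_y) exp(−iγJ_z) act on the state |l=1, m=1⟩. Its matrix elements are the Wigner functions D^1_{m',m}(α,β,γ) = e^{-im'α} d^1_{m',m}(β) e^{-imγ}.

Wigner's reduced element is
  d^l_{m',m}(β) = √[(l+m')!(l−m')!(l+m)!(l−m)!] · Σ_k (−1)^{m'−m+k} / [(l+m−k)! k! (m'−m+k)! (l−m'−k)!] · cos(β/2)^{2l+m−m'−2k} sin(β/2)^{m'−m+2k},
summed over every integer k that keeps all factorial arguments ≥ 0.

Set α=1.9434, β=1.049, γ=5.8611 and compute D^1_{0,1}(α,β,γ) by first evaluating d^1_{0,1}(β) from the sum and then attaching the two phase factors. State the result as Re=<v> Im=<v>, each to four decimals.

Re=0.5592 Im=0.2511

D^1_{0,1}(1.9434,1.049,5.8611) = e^{-i·0·1.9434}·d^1_{0,1}(1.049)·e^{-i·1·5.8611}. Compute d first:
Half-angle: c=0.865574, s=0.500780. N=√(1·1·2·1)=1.414214
The bounds max(0,m−m')=1 and min(l+m,l−m')=1 give 1 term
  k=1: (−1)^0·1.4142/(1)·0.8656^1·0.5008^1 = +0.613009
d^1_{0,1}(1.049) = +0.613009
Phases: e^{-i·(0)·1.9434}=+1.000000+0.000000i, e^{-i·(1)·5.8611}=+0.912237+0.409664i ⇒ D=+0.559209+0.251127i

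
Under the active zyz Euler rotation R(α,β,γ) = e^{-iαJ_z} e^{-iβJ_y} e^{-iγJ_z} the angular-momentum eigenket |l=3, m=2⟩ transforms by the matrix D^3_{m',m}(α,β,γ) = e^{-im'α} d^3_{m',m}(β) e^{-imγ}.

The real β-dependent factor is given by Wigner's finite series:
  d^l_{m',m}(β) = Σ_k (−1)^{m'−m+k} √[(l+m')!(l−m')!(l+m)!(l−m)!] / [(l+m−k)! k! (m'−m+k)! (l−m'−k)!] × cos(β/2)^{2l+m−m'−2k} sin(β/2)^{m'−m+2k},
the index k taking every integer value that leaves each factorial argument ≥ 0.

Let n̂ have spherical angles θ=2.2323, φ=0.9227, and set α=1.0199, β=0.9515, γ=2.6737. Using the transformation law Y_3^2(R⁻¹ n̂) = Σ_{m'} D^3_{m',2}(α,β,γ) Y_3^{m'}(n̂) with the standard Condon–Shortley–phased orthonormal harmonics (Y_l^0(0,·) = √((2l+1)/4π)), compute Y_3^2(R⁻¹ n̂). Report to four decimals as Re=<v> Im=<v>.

Need the full column D^3_{m',2} for m'=−3..3 at α=1.0199, β=0.9515, γ=2.6737.
cos(β/2)=0.888949, sin(β/2)=0.458005
d^3_{-3,2}: single k=5 term ⇒ +0.043884;  D = -0.028834-0.033082i
d^3_{-2,2}: k∈[4..5] ⇒ +0.173863 -0.009230 = +0.164632;  D = -0.162369+0.027205i
d^3_{-1,2}: k∈[3..4] ⇒ +0.426847 -0.056654 = +0.370194;  D = -0.138991+0.343110i
d^3_{0,2}: k∈[2..3] ⇒ +0.717480 -0.190457 = +0.527023;  D = +0.312623+0.424288i
d^3_{1,2}: k∈[1..2] ⇒ +0.804000 -0.426847 = +0.377152;  D = +0.375819-0.031687i
d^3_{2,2}: k∈[0..1] ⇒ +0.493472 -0.654967 = -0.161495;  D = -0.072675+0.144218i
d^3_{3,2}: single k=0 term ⇒ -0.622775;  D = +0.327171+0.529914i
Y_3^{m'}(θ=2.2323,φ=0.9227) and Σ D·Y over m':
  (-0.0288-0.0331i)·(-0.1908-0.0748i)  (-0.1624+0.0272i)·(+0.1060+0.3762i)  (-0.1390+0.3431i)·(+0.1365-0.1803i)  (+0.3126+0.4243i)·(+0.2552+0.0000i)  (+0.3758-0.0317i)·(-0.1365-0.1803i)  (-0.0727+0.1442i)·(+0.1060-0.3762i)  (+0.3272+0.5299i)·(+0.1908-0.0748i)
Y_3^2(R⁻¹ n̂) = +0.189856+0.186298i

Re=0.1899 Im=0.1863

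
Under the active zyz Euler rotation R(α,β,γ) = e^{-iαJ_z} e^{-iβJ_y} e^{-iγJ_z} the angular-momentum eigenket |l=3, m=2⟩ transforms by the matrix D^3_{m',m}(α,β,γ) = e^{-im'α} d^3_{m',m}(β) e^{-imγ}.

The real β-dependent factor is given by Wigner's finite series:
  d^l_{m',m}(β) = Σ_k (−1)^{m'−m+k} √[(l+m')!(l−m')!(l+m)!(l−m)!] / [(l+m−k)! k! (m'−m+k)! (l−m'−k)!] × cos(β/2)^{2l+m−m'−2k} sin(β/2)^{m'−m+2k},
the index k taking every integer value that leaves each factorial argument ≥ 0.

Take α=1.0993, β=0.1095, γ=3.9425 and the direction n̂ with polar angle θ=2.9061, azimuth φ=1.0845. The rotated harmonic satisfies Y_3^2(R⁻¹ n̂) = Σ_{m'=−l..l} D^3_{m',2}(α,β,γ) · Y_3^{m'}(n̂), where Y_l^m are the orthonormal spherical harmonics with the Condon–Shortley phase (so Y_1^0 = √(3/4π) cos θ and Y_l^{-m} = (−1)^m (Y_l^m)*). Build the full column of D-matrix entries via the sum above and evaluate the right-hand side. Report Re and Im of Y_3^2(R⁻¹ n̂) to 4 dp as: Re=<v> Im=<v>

Need the full column D^3_{m',2} for m'=−3..3 at α=1.0993, β=0.1095, γ=3.9425.
cos(β/2)=0.998502, sin(β/2)=0.054723
d^3_{-3,2}: single k=5 term ⇒ +0.000001;  D = -0.000000+0.000001i
d^3_{-2,2}: k∈[4..5] ⇒ +0.000045 -0.000000 = +0.000045;  D = +0.000037+0.000025i
d^3_{-1,2}: k∈[3..4] ⇒ +0.001032 -0.000002 = +0.001030;  D = +0.000903-0.000496i
d^3_{0,2}: k∈[2..3] ⇒ +0.016304 -0.000049 = +0.016255;  D = -0.000504-0.016247i
d^3_{1,2}: k∈[1..2] ⇒ +0.171756 -0.001032 = +0.170724;  D = -0.154428-0.072792i
d^3_{2,2}: k∈[0..1] ⇒ +0.991043 -0.014883 = +0.976160;  D = -0.771863+0.597591i
d^3_{3,2}: single k=0 term ⇒ -0.133041;  D = -0.024777-0.130714i
Y_3^{m'}(θ=2.9061,φ=1.0845) and Σ D·Y over m':
  (-0.0000+0.0000i)·(-0.0053+0.0006i)  (+0.0000+0.0000i)·(+0.0305+0.0447i)  (+0.0009-0.0005i)·(+0.1314-0.2485i)  (-0.0005-0.0162i)·(-0.6270+0.0000i)  (-0.1544-0.0728i)·(-0.1314-0.2485i)  (-0.7719+0.5976i)·(+0.0305-0.0447i)  (-0.0248-0.1307i)·(+0.0053+0.0006i)
Y_3^2(R⁻¹ n̂) = +0.005656+0.109849i

Re=0.0057 Im=0.1098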